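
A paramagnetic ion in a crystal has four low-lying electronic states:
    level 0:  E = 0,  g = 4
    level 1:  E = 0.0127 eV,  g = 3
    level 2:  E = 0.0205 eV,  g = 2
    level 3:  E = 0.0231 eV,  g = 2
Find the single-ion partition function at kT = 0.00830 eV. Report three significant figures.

Eᵢ/kT = 0, 1.5301, 2.4699, 2.7831.
Z = Σ gᵢe^(−Eᵢ/kT) = 4·e^(−0) + 3·e^(−1.5301) + 2·e^(−2.4699) + 2·e^(−2.7831) = 4.0000 + 0.64954 + 0.16919 + 0.12369 = 4.9424.

Z = 4.94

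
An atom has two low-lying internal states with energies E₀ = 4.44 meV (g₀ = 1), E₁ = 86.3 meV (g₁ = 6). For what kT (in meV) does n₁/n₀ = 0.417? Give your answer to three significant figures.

30.7 meV

n₁/n₀ = (g₁/g₀) exp[−(E₁−E₀)/kT] = 0.417.
⇒ (E₁−E₀)/kT = ln((6/1)/0.417) = ln(14.388) = 2.6664.
kT = 81.86 meV / 2.6664 = 30.7 meV.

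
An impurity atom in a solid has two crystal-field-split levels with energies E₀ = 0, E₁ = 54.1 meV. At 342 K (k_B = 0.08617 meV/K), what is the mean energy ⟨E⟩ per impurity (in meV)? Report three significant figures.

7.44 meV

k_BT = 0.08617 × 342 K = 29.470 meV.
Eᵢ/kT = 0, 1.8358.
Z = Σ e^(−Eᵢ/kT) = e^(−0) + e^(−1.8358) = 1.0000 + 0.15949 = 1.1595.
⟨E⟩ = Σ Eᵢ e^(−Eᵢ/kT) / Z = (0·1.0000 + 54.1·0.15949) / 1.1595 = 7.44 meV.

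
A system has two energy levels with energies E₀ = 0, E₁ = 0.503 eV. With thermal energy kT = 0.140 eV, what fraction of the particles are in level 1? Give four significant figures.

Eᵢ/kT = 0, 3.59286.
Z = Σ e^(−Eᵢ/kT) = e^(−0) + e^(−3.59286) = 1.00000 + 0.0275195 = 1.02752.
P₁ = e^(−E₁/kT) / Z = 0.0275195/1.02752 = 0.02678.

0.02678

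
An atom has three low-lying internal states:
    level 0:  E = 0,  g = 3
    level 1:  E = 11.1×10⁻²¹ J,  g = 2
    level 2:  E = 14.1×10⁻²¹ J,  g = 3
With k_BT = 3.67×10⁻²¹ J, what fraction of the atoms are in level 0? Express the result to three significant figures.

Eᵢ/kT = 0, 3.0245, 3.8420.
Z = Σ gᵢe^(−Eᵢ/kT) = 3·e^(−0) + 2·e^(−3.0245) + 3·e^(−3.8420) = 3.0000 + 0.097164 + 0.064352 = 3.1615.
P₀ = g₀ e^(−E₀/kT) / Z = 3.0000/3.1615 = 0.949.

0.949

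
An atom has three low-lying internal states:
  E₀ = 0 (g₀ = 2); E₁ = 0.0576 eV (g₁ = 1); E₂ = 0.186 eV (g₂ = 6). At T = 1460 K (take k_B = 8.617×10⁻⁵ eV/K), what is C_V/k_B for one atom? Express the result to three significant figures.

k_BT = 8.617×10⁻⁵ × 1460 K = 0.12581 eV.
Eᵢ/kT = 0, 0.45783, 1.4784.
Z = Σ gᵢe^(−Eᵢ/kT) = 2·e^(−0) + 1·e^(−0.45783) + 6·e^(−1.4784) = 2.0000 + 0.63266 + 1.3680 = 4.0007.
⟨E⟩ = 0.072710 eV, ⟨E²⟩ = 0.012354 eV².
C_V/k_B = (⟨E²⟩ − ⟨E⟩²)/(kT)² = (0.012354 − 0.0052867)/0.015828 = 0.447.

0.447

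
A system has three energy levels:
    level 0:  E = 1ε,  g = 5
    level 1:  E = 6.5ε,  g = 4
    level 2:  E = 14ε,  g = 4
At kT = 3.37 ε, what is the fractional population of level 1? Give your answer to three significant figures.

Eᵢ/kT = 0.29674, 1.9288, 4.1543.
Z = Σ gᵢe^(−Eᵢ/kT) = 5·e^(−0.29674) + 4·e^(−1.9288) + 4·e^(−4.1543) = 3.7162 + 0.58129 + 0.062787 = 4.3603.
P₁ = g₁ e^(−E₁/kT) / Z = 0.58129/4.3603 = 0.133.

0.133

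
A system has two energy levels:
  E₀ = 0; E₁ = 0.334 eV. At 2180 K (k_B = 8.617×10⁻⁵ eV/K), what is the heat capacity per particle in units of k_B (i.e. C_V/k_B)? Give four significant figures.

k_BT = 8.617×10⁻⁵ × 2180 K = 0.187851 eV.
Eᵢ/kT = 0, 1.77800.
Z = Σ e^(−Eᵢ/kT) = e^(−0) + e^(−1.77800) = 1.00000 + 0.168976 = 1.16898.
⟨E⟩ = 0.0482797 eV, ⟨E²⟩ = 0.0161254 eV².
C_V/k_B = (⟨E²⟩ − ⟨E⟩²)/(kT)² = (0.0161254 − 0.00233093)/0.0352880 = 0.3909.

0.3909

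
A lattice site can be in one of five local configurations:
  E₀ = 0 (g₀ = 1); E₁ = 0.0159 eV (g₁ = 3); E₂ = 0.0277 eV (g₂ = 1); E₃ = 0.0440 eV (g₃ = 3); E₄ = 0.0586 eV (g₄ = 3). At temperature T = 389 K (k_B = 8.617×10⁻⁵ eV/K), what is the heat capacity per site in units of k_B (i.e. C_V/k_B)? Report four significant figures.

k_BT = 8.617×10⁻⁵ × 389 K = 0.0335201 eV.
Eᵢ/kT = 0, 0.474342, 0.826370, 1.31265, 1.74820.
Z = Σ gᵢe^(−Eᵢ/kT) = 1·e^(−0) + 3·e^(−0.474342) + 1·e^(−0.826370) + 3·e^(−1.31265) + 3·e^(−1.74820) = 1.00000 + 1.86688 + 0.437635 + 0.807318 + 0.522261 = 4.63409.
⟨E⟩ = 0.0232910 eV, ⟨E²⟩ = 0.000898591 eV².
C_V/k_B = (⟨E²⟩ − ⟨E⟩²)/(kT)² = (0.000898591 − 0.000542471)/0.00112360 = 0.3169.

0.3169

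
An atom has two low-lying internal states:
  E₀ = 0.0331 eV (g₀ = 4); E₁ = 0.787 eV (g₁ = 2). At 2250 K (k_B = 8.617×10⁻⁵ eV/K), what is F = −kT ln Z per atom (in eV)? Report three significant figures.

k_BT = 8.617×10⁻⁵ × 2250 K = 0.19388 eV.
Eᵢ/kT = 0.17072, 4.0592.
Z = Σ gᵢe^(−Eᵢ/kT) = 4·e^(−0.17072) + 2·e^(−4.0592) = 3.3722 + 0.034526 = 3.4067.
F = −kT ln Z = −0.19388 × ln(3.4067) = −0.19388 × 1.2257 = -0.238 eV.

-0.238 eV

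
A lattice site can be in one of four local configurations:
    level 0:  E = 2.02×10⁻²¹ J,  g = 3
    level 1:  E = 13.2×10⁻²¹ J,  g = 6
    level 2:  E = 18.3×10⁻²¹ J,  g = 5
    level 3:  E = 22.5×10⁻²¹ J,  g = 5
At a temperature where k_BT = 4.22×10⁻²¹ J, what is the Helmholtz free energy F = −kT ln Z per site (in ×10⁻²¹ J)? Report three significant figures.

Eᵢ/kT = 0.47867, 3.1280, 4.3365, 5.3318.
Z = Σ gᵢe^(−Eᵢ/kT) = 3·e^(−0.47867) + 6·e^(−3.1280) + 5·e^(−4.3365) + 5·e^(−5.3318) = 1.8588 + 0.26283 + 0.065411 + 0.024177 = 2.2112.
F = −kT ln Z = −4.22 × ln(2.2112) = −4.22 × 0.79354 = -3.35 ×10⁻²¹ J.

-3.35 ×10⁻²¹ J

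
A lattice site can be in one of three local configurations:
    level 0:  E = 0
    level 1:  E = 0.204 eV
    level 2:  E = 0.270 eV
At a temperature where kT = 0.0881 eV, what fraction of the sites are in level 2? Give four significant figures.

0.04074

Eᵢ/kT = 0, 2.31555, 3.06470.
Z = Σ e^(−Eᵢ/kT) = e^(−0) + e^(−2.31555) + e^(−3.06470) = 1.00000 + 0.0987119 + 0.0466678 = 1.14538.
P₂ = e^(−E₂/kT) / Z = 0.0466678/1.14538 = 0.04074.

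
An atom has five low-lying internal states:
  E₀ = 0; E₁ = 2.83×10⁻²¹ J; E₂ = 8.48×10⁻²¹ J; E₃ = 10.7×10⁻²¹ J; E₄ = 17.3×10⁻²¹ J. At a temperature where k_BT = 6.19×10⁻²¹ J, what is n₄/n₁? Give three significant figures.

n₄/n₁ = exp[−(E₄−E₁)/kT] = exp(−(14.47 ×10⁻²¹ J)/(6.19 ×10⁻²¹ J)) = exp(-2.3376) = 0.0966.

0.0966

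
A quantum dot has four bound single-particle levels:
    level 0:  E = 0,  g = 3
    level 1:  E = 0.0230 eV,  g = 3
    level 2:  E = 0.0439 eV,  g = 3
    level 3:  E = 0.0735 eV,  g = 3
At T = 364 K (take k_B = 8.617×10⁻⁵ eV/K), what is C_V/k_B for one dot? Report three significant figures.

0.440

k_BT = 8.617×10⁻⁵ × 364 K = 0.031366 eV.
Eᵢ/kT = 0, 0.73328, 1.3996, 2.3433.
Z = Σ gᵢe^(−Eᵢ/kT) = 3·e^(−0) + 3·e^(−0.73328) + 3·e^(−1.3996) + 3·e^(−2.3433) = 3.0000 + 1.4410 + 0.74009 + 0.28803 = 5.4691.
⟨E⟩ = 0.015872 eV, ⟨E²⟩ = 0.00068468 eV².
C_V/k_B = (⟨E²⟩ − ⟨E⟩²)/(kT)² = (0.00068468 − 0.00025192)/0.00098383 = 0.440.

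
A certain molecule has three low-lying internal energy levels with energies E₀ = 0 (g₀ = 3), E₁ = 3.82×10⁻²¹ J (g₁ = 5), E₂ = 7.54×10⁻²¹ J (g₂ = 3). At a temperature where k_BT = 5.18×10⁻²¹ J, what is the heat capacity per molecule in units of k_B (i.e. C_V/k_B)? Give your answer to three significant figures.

0.248

Eᵢ/kT = 0, 0.73745, 1.4556.
Z = Σ gᵢe^(−Eᵢ/kT) = 3·e^(−0) + 5·e^(−0.73745) + 3·e^(−1.4556) = 3.0000 + 2.3917 + 0.69978 = 6.0915.
⟨E⟩ = 2.3660, ⟨E²⟩ = 12.260.
C_V/k_B = (⟨E²⟩ − ⟨E⟩²)/(kT)² = (12.260 − 5.5980)/26.832 = 0.248.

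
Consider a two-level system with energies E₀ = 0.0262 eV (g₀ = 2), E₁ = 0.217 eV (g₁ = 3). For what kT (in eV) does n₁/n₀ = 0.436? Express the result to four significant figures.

0.1544 eV

n₁/n₀ = (g₁/g₀) exp[−(E₁−E₀)/kT] = 0.436.
⇒ (E₁−E₀)/kT = ln((3/2)/0.436) = ln(3.44037) = 1.23558.
kT = 0.1908 eV / 1.23558 = 0.1544 eV.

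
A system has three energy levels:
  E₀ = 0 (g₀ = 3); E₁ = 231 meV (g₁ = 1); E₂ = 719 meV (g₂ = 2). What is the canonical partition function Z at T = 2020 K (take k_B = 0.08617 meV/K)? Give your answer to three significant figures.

k_BT = 0.08617 × 2020 K = 174.06 meV.
Eᵢ/kT = 0, 1.3271, 4.1308.
Z = Σ gᵢe^(−Eᵢ/kT) = 3·e^(−0) + 1·e^(−1.3271) + 2·e^(−4.1308) = 3.0000 + 0.26525 + 0.032140 = 3.2974.

Z = 3.30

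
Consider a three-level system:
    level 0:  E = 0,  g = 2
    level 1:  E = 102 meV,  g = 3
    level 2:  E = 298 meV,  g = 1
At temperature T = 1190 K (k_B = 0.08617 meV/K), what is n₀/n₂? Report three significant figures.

36.6

k_BT = 0.08617 × 1190 K = 102.54 meV.
n₀/n₂ = (g₀/g₂) exp[−(E₀−E₂)/kT] = (2/1) × exp(−(-298 meV)/(102.54 meV)) = (2/1) × exp(2.9062) = 36.6.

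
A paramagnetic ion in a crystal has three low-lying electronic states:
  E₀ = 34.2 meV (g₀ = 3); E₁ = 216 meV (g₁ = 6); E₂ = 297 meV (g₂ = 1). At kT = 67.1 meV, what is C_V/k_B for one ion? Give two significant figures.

Eᵢ/kT = 0.5097, 3.219, 4.426.
Z = Σ gᵢe^(−Eᵢ/kT) = 3·e^(−0.5097) + 6·e^(−3.219) + 1·e^(−4.426) = 1.802 + 0.2400 + 0.01196 = 2.054.
⟨E⟩ = 56.97 meV, ⟨E²⟩ = 6991 meV².
C_V/k_B = (⟨E²⟩ − ⟨E⟩²)/(kT)² = (6991 − 3246)/4502 = 0.83.

0.83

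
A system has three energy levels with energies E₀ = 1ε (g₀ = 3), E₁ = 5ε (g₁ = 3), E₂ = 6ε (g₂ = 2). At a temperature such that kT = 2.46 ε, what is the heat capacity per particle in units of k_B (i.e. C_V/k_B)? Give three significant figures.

Eᵢ/kT = 0.40650, 2.0325, 2.4390.
Z = Σ gᵢe^(−Eᵢ/kT) = 3·e^(−0.40650) + 3·e^(−2.0325) + 2·e^(−2.4390) = 1.9979 + 0.39302 + 0.17450 = 2.5654.
⟨E⟩ = 1.9529 ε, ⟨E²⟩ = 7.0575 ε².
C_V/k_B = (⟨E²⟩ − ⟨E⟩²)/(kT)² = (7.0575 − 3.8138)/6.0516 = 0.536.

0.536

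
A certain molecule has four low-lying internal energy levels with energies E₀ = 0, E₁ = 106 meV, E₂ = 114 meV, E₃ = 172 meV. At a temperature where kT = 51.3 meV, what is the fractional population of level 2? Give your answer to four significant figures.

0.08533

Eᵢ/kT = 0, 2.06628, 2.22222, 3.35283.
Z = Σ e^(−Eᵢ/kT) = e^(−0) + e^(−2.06628) + e^(−2.22222) + e^(−3.35283) = 1.00000 + 0.126656 + 0.108368 + 0.0349852 = 1.27001.
P₂ = e^(−E₂/kT) / Z = 0.108368/1.27001 = 0.08533.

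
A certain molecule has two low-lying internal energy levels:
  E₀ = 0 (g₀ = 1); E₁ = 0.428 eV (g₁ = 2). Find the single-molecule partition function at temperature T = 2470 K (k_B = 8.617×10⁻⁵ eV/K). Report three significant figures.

k_BT = 8.617×10⁻⁵ × 2470 K = 0.21284 eV.
Eᵢ/kT = 0, 2.0109.
Z = Σ gᵢe^(−Eᵢ/kT) = 1·e^(−0) + 2·e^(−2.0109) = 1.0000 + 0.26774 = 1.2677.

Z = 1.27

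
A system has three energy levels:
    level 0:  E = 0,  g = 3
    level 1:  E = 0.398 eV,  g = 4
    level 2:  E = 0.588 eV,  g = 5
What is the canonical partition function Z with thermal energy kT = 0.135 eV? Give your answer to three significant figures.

Eᵢ/kT = 0, 2.9481, 4.3556.
Z = Σ gᵢe^(−Eᵢ/kT) = 3·e^(−0) + 4·e^(−2.9481) + 5·e^(−4.3556) = 3.0000 + 0.20976 + 0.064174 = 3.2739.

Z = 3.27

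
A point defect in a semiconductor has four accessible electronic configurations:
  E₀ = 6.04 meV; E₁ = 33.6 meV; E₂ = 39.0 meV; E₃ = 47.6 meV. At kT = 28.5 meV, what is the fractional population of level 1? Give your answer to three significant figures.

0.197

Eᵢ/kT = 0.21193, 1.1789, 1.3684, 1.6702.
Z = Σ e^(−Eᵢ/kT) = e^(−0.21193) + e^(−1.1789) + e^(−1.3684) + e^(−1.6702) = 0.80902 + 0.30762 + 0.25451 + 0.18821 = 1.5594.
P₁ = e^(−E₁/kT) / Z = 0.30762/1.5594 = 0.197.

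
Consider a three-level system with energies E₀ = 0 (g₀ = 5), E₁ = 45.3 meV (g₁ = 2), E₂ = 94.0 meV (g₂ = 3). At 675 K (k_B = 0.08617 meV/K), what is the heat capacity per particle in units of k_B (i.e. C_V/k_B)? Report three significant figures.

k_BT = 0.08617 × 675 K = 58.165 meV.
Eᵢ/kT = 0, 0.77882, 1.6161.
Z = Σ gᵢe^(−Eᵢ/kT) = 5·e^(−0) + 2·e^(−0.77882) + 3·e^(−1.6161) = 5.0000 + 0.91789 + 0.59602 = 6.5139.
⟨E⟩ = 14.984 meV, ⟨E²⟩ = 1097.7 meV².
C_V/k_B = (⟨E²⟩ − ⟨E⟩²)/(kT)² = (1097.7 − 224.52)/3383.2 = 0.258.

0.258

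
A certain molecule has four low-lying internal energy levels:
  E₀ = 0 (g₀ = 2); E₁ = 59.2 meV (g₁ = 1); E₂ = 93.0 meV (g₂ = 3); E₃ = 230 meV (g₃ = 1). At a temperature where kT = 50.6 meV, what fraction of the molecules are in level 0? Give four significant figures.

0.7147

Eᵢ/kT = 0, 1.16996, 1.83794, 4.54545.
Z = Σ gᵢe^(−Eᵢ/kT) = 2·e^(−0) + 1·e^(−1.16996) + 3·e^(−1.83794) + 1·e^(−4.54545) = 2.00000 + 0.310379 + 0.477435 + 0.0106154 = 2.79843.
P₀ = g₀ e^(−E₀/kT) / Z = 2.00000/2.79843 = 0.7147.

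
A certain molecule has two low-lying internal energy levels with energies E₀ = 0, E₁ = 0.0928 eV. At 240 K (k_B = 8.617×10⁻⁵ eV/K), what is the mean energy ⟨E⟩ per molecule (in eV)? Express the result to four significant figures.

k_BT = 8.617×10⁻⁵ × 240 K = 0.0206808 eV.
Eᵢ/kT = 0, 4.48725.
Z = Σ e^(−Eᵢ/kT) = e^(−0) + e^(−4.48725) = 1.00000 + 0.0112515 = 1.01125.
⟨E⟩ = Σ Eᵢ e^(−Eᵢ/kT) / Z = (0·1.00000 + 0.0928·0.0112515) / 1.01125 = 0.001033 eV.

0.001033 eV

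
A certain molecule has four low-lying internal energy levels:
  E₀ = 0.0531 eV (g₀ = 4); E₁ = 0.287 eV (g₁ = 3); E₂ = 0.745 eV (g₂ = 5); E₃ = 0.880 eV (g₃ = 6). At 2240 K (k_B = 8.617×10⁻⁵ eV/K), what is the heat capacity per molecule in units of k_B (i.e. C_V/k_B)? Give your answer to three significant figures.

k_BT = 8.617×10⁻⁵ × 2240 K = 0.19302 eV.
Eᵢ/kT = 0.27510, 1.4869, 3.8597, 4.5591.
Z = Σ gᵢe^(−Eᵢ/kT) = 4·e^(−0.27510) + 3·e^(−1.4869) + 5·e^(−3.8597) + 6·e^(−4.5591) = 3.0380 + 0.67822 + 0.10537 + 0.062829 = 3.8844.
⟨E⟩ = 0.12608 eV, ⟨E²⟩ = 0.044168 eV².
C_V/k_B = (⟨E²⟩ − ⟨E⟩²)/(kT)² = (0.044168 − 0.015896)/0.037257 = 0.759.

0.759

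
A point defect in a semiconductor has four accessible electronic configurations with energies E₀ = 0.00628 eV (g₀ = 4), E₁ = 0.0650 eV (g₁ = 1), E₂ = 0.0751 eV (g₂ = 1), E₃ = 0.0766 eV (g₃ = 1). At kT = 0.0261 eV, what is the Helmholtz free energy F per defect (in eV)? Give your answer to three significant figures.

Eᵢ/kT = 0.24061, 2.4904, 2.8774, 2.9349.
Z = Σ gᵢe^(−Eᵢ/kT) = 4·e^(−0.24061) + 1·e^(−2.4904) + 1·e^(−2.8774) + 1·e^(−2.9349) = 3.1446 + 0.082877 + 0.056281 + 0.053136 = 3.3369.
F = −kT ln Z = −0.0261 × ln(3.3369) = −0.0261 × 1.2050 = -0.0315 eV.

-0.0315 eV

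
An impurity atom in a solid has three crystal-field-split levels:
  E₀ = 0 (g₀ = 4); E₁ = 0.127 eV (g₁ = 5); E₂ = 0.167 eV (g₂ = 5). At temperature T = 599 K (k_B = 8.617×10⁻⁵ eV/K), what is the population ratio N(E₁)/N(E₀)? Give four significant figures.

0.1067

k_BT = 8.617×10⁻⁵ × 599 K = 0.0516158 eV.
n₁/n₀ = (g₁/g₀) exp[−(E₁−E₀)/kT] = (5/4) × exp(−(0.127 eV)/(0.0516158 eV)) = (5/4) × exp(-2.46049) = 0.1067.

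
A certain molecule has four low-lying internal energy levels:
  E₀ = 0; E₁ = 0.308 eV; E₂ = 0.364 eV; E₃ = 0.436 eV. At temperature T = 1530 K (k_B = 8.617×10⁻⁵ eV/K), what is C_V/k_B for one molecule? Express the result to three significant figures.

k_BT = 8.617×10⁻⁵ × 1530 K = 0.13184 eV.
Eᵢ/kT = 0, 2.3362, 2.7609, 3.3070.
Z = Σ e^(−Eᵢ/kT) = e^(−0) + e^(−2.3362) + e^(−2.7609) + e^(−3.3070) = 1.0000 + 0.096694 + 0.063235 + 0.036626 = 1.1966.
⟨E⟩ = 0.057470 eV, ⟨E²⟩ = 0.020486 eV².
C_V/k_B = (⟨E²⟩ − ⟨E⟩²)/(kT)² = (0.020486 − 0.0033028)/0.017382 = 0.989.

0.989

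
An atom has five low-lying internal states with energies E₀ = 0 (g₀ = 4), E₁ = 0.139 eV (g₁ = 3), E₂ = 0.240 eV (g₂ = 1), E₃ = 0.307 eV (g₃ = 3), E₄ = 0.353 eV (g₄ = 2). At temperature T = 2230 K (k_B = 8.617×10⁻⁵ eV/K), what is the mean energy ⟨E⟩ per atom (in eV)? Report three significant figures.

k_BT = 8.617×10⁻⁵ × 2230 K = 0.19216 eV.
Eᵢ/kT = 0, 0.72336, 1.2490, 1.5976, 1.8370.
Z = Σ gᵢe^(−Eᵢ/kT) = 4·e^(−0) + 3·e^(−0.72336) + 1·e^(−1.2490) + 3·e^(−1.5976) + 2·e^(−1.8370) = 4.0000 + 1.4554 + 0.28679 + 0.60714 + 0.31859 = 6.6679.
⟨E⟩ = Σ Eᵢ gᵢe^(−Eᵢ/kT) / Z = (0·4.0000 + 0.139·1.4554 + 0.240·0.28679 + 0.307·0.60714 + 0.353·0.31859) / 6.6679 = 0.0855 eV.

0.0855 eV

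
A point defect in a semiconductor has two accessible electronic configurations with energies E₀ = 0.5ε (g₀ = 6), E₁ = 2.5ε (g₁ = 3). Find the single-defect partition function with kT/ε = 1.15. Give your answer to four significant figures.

Z = 4.226

Eᵢ/kT = 0.434783, 2.17391.
Z = Σ gᵢe^(−Eᵢ/kT) = 6·e^(−0.434783) + 3·e^(−2.17391) = 3.88443 + 0.341196 = 4.22563.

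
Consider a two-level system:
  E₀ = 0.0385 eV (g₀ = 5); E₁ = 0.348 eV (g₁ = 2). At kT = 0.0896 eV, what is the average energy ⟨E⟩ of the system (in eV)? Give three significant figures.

Eᵢ/kT = 0.42969, 3.8839.
Z = Σ gᵢe^(−Eᵢ/kT) = 5·e^(−0.42969) + 2·e^(−3.8839) = 3.2536 + 0.041141 = 3.2947.
⟨E⟩ = Σ Eᵢ gᵢe^(−Eᵢ/kT) / Z = (0.0385·3.2536 + 0.348·0.041141) / 3.2947 = 0.0424 eV.

0.0424 eV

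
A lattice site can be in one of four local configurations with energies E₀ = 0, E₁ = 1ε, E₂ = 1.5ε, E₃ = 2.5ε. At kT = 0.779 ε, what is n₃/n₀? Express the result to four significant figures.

0.04039

n₃/n₀ = exp[−(E₃−E₀)/kT] = exp(−(2.5ε)/(0.779ε)) = exp(-3.20924) = 0.04039.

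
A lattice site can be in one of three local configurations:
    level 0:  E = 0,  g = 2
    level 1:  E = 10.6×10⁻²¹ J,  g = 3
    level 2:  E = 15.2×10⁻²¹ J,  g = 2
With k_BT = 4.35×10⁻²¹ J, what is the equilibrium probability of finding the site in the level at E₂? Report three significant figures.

Eᵢ/kT = 0, 2.4368, 3.4943.
Z = Σ gᵢe^(−Eᵢ/kT) = 2·e^(−0) + 3·e^(−2.4368) + 2·e^(−3.4943) = 2.0000 + 0.26232 + 0.060740 = 2.3231.
P₂ = g₂ e^(−E₂/kT) / Z = 0.060740/2.3231 = 0.0261.

0.0261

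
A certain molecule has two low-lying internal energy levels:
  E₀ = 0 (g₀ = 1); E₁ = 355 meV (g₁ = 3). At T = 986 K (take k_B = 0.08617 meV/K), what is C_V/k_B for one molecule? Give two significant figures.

k_BT = 0.08617 × 986 K = 84.96 meV.
Eᵢ/kT = 0, 4.178.
Z = Σ gᵢe^(−Eᵢ/kT) = 1·e^(−0) + 3·e^(−4.178) = 1.000 + 0.04599 = 1.046.
⟨E⟩ = 15.61 meV, ⟨E²⟩ = 5541 meV².
C_V/k_B = (⟨E²⟩ − ⟨E⟩²)/(kT)² = (5541 − 243.7)/7218 = 0.73.

0.73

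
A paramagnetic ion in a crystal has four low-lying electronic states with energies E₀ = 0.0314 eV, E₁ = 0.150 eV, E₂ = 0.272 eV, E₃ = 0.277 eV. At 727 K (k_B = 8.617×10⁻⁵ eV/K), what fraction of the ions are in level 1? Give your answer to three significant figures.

k_BT = 8.617×10⁻⁵ × 727 K = 0.062646 eV.
Eᵢ/kT = 0.50123, 2.3944, 4.3419, 4.4217.
Z = Σ e^(−Eᵢ/kT) = e^(−0.50123) + e^(−2.3944) + e^(−4.3419) + e^(−4.4217) = 0.60579 + 0.091227 + 0.013012 + 0.012014 = 0.72204.
P₁ = e^(−E₁/kT) / Z = 0.091227/0.72204 = 0.126.

0.126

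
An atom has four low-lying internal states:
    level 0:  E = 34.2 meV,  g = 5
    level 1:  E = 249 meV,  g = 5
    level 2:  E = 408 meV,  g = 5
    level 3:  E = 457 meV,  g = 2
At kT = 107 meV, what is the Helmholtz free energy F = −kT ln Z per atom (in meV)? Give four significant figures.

Eᵢ/kT = 0.319626, 2.32710, 3.81308, 4.27103.
Z = Σ gᵢe^(−Eᵢ/kT) = 5·e^(−0.319626) + 5·e^(−2.32710) + 5·e^(−3.81308) + 2·e^(−4.27103) = 3.63210 + 0.487892 + 0.110400 + 0.0279348 = 4.25833.
F = −kT ln Z = −107 × ln(4.25833) = −107 × 1.44888 = -155.0 meV.

-155.0 meV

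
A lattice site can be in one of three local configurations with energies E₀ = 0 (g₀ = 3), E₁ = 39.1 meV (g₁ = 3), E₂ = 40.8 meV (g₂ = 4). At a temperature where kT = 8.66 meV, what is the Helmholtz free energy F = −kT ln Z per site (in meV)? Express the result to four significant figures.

-9.710 meV

Eᵢ/kT = 0, 4.51501, 4.71132.
Z = Σ gᵢe^(−Eᵢ/kT) = 3·e^(−0) + 3·e^(−4.51501) + 4·e^(−4.71132) = 3.00000 + 0.0328305 + 0.0359716 = 3.06880.
F = −kT ln Z = −8.66 × ln(3.06880) = −8.66 × 1.12129 = -9.710 meV.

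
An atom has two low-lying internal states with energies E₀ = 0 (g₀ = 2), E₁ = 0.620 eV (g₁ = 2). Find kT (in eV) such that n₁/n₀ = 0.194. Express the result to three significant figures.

0.378 eV

n₁/n₀ = (g₁/g₀) exp[−(E₁−E₀)/kT] = 0.194.
⇒ (E₁−E₀)/kT = ln((2/2)/0.194) = ln(5.1546) = 1.6399.
kT = 0.620 eV / 1.6399 = 0.378 eV.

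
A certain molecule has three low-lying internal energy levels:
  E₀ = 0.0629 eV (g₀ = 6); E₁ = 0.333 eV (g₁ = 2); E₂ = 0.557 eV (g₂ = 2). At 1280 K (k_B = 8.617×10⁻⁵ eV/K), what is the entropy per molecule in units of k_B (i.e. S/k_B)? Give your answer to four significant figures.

k_BT = 8.617×10⁻⁵ × 1280 K = 0.110298 eV.
Eᵢ/kT = 0.570273, 3.01909, 5.04996.
Z = Σ gᵢe^(−Eᵢ/kT) = 6·e^(−0.570273) + 2·e^(−3.01909) + 2·e^(−5.04996) = 3.39223 + 0.0976913 + 0.0128192 = 3.50274.
⟨E⟩ = Σ EᵢPᵢ = 0.0722414 eV.
S/k_B = ln Z + ⟨E⟩/kT = ln(3.50274) + 0.0722414/0.110298 = 1.25355 + 0.654966 = 1.909.

1.909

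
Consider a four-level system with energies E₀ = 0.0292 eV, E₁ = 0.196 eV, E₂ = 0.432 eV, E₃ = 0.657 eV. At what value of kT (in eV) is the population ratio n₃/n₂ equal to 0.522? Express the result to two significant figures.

0.35 eV

n₃/n₂ = exp[−(E₃−E₂)/kT] = 0.522.
⇒ (E₃−E₂)/kT = ln(1/0.522) = ln(1.916) = 0.6502.
kT = 0.225 eV / 0.6502 = 0.35 eV.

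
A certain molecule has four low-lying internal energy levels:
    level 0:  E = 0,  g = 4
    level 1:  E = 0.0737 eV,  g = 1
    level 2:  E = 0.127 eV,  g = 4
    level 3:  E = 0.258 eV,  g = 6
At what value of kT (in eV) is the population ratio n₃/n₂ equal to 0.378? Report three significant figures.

0.0950 eV

n₃/n₂ = (g₃/g₂) exp[−(E₃−E₂)/kT] = 0.378.
⇒ (E₃−E₂)/kT = ln((6/4)/0.378) = ln(3.9683) = 1.3783.
kT = 0.131 eV / 1.3783 = 0.0950 eV.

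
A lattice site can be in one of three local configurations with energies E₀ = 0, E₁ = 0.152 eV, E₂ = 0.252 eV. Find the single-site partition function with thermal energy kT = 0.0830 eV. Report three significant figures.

Z = 1.21

Eᵢ/kT = 0, 1.8313, 3.0361.
Z = Σ e^(−Eᵢ/kT) = e^(−0) + e^(−1.8313) + e^(−3.0361) = 1.0000 + 0.16021 + 0.048022 = 1.2082.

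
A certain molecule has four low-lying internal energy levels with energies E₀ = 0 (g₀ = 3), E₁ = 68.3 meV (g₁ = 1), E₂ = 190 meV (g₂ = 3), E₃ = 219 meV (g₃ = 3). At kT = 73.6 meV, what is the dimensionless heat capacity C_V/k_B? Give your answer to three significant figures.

0.711

Eᵢ/kT = 0, 0.92799, 2.5815, 2.9755.
Z = Σ gᵢe^(−Eᵢ/kT) = 3·e^(−0) + 1·e^(−0.92799) + 3·e^(−2.5815) + 3·e^(−2.9755) = 3.0000 + 0.39535 + 0.22698 + 0.15307 = 3.7754.
⟨E⟩ = 27.454 meV, ⟨E²⟩ = 4603.4 meV².
C_V/k_B = (⟨E²⟩ − ⟨E⟩²)/(kT)² = (4603.4 − 753.72)/5417.0 = 0.711.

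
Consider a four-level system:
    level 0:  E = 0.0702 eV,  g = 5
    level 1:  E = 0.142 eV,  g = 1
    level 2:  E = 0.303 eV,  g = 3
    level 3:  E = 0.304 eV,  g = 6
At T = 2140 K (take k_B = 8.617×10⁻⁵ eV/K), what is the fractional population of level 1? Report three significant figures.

k_BT = 8.617×10⁻⁵ × 2140 K = 0.18440 eV.
Eᵢ/kT = 0.38069, 0.77007, 1.6432, 1.6486.
Z = Σ gᵢe^(−Eᵢ/kT) = 5·e^(−0.38069) + 1·e^(−0.77007) + 3·e^(−1.6432) + 6·e^(−1.6486) = 3.4169 + 0.46298 + 0.58008 + 1.1539 = 5.6139.
P₁ = g₁ e^(−E₁/kT) / Z = 0.46298/5.6139 = 0.0825.

0.0825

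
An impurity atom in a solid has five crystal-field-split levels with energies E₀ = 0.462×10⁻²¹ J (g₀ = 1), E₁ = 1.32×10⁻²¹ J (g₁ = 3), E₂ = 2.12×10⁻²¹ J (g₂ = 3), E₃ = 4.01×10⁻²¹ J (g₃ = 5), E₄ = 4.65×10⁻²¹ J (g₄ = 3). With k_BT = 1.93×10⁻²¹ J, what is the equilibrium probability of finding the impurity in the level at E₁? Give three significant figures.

Eᵢ/kT = 0.23938, 0.68394, 1.0984, 2.0777, 2.4093.
Z = Σ gᵢe^(−Eᵢ/kT) = 1·e^(−0.23938) + 3·e^(−0.68394) + 3·e^(−1.0984) + 5·e^(−2.0777) + 3·e^(−2.4093) = 0.78712 + 1.5139 + 1.0002 + 0.62609 + 0.26963 = 4.1969.
P₁ = g₁ e^(−E₁/kT) / Z = 1.5139/4.1969 = 0.361.

0.361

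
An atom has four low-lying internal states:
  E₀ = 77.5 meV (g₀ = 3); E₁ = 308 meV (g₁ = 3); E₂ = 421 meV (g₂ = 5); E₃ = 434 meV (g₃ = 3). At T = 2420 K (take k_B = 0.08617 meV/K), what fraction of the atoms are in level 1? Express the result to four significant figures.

0.1806

k_BT = 0.08617 × 2420 K = 208.531 meV.
Eᵢ/kT = 0.371647, 1.47700, 2.01888, 2.08123.
Z = Σ gᵢe^(−Eᵢ/kT) = 3·e^(−0.371647) + 3·e^(−1.47700) + 5·e^(−2.01888) + 3·e^(−2.08123) = 2.06879 + 0.684965 + 0.664021 + 0.374330 = 3.79211.
P₁ = g₁ e^(−E₁/kT) / Z = 0.684965/3.79211 = 0.1806.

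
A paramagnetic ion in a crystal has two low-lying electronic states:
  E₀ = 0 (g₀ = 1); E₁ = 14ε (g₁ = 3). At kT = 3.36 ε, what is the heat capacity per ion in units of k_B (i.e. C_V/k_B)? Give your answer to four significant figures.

Eᵢ/kT = 0, 4.16667.
Z = Σ gᵢe^(−Eᵢ/kT) = 1·e^(−0) + 3·e^(−4.16667) = 1.00000 + 0.0465114 = 1.04651.
⟨E⟩ = 0.622220 ε, ⟨E²⟩ = 8.71108 ε².
C_V/k_B = (⟨E²⟩ − ⟨E⟩²)/(kT)² = (8.71108 − 0.387158)/11.2896 = 0.7373.

0.7373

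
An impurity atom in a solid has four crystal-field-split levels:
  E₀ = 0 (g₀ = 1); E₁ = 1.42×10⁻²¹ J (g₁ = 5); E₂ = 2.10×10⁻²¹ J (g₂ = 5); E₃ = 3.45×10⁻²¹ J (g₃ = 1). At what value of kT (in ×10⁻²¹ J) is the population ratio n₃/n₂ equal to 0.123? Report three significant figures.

2.78 ×10⁻²¹ J

n₃/n₂ = (g₃/g₂) exp[−(E₃−E₂)/kT] = 0.123.
⇒ (E₃−E₂)/kT = ln((1/5)/0.123) = ln(1.6260) = 0.48612.
kT = 1.35 ×10⁻²¹ J / 0.48612 = 2.78 ×10⁻²¹ J.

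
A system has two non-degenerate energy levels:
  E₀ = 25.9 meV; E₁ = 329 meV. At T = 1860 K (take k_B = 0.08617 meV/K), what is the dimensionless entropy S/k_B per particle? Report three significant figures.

0.389

k_BT = 0.08617 × 1860 K = 160.28 meV.
Eᵢ/kT = 0.16159, 2.0527.
Z = Σ e^(−Eᵢ/kT) = e^(−0.16159) + e^(−2.0527) = 0.85079 + 0.12839 = 0.97918.
⟨E⟩ = Σ EᵢPᵢ = 65.642 meV.
S/k_B = ln Z + ⟨E⟩/kT = ln(0.97918) + 65.642/160.28 = -0.021040 + 0.40955 = 0.389.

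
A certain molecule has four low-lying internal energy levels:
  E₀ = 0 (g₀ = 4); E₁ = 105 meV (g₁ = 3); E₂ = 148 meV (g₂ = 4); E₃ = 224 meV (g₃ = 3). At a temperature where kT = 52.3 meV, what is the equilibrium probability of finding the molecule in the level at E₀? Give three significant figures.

Eᵢ/kT = 0, 2.0076, 2.8298, 4.2830.
Z = Σ gᵢe^(−Eᵢ/kT) = 4·e^(−0) + 3·e^(−2.0076) + 4·e^(−2.8298) + 3·e^(−4.2830) = 4.0000 + 0.40293 + 0.23610 + 0.041404 = 4.6804.
P₀ = g₀ e^(−E₀/kT) / Z = 4.0000/4.6804 = 0.855.

0.855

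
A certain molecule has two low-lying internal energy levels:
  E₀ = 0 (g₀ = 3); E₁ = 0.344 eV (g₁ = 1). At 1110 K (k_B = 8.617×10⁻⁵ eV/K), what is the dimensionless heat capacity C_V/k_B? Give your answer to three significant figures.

0.116

k_BT = 8.617×10⁻⁵ × 1110 K = 0.095649 eV.
Eᵢ/kT = 0, 3.5965.
Z = Σ gᵢe^(−Eᵢ/kT) = 3·e^(−0) + 1·e^(−3.5965) = 3.0000 + 0.027420 = 3.0274.
⟨E⟩ = 0.0031157 eV, ⟨E²⟩ = 0.0010718 eV².
C_V/k_B = (⟨E²⟩ − ⟨E⟩²)/(kT)² = (0.0010718 − 0.0000097076)/0.0091487 = 0.116.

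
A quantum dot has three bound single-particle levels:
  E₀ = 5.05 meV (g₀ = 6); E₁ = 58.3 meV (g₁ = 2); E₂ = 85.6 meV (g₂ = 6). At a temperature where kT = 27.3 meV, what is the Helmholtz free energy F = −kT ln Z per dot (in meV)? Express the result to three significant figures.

Eᵢ/kT = 0.18498, 2.1355, 3.1355.
Z = Σ gᵢe^(−Eᵢ/kT) = 6·e^(−0.18498) + 2·e^(−2.1355) + 6·e^(−3.1355) = 4.9867 + 0.23637 + 0.26087 = 5.4839.
F = −kT ln Z = −27.3 × ln(5.4839) = −27.3 × 1.7018 = -46.5 meV.

-46.5 meV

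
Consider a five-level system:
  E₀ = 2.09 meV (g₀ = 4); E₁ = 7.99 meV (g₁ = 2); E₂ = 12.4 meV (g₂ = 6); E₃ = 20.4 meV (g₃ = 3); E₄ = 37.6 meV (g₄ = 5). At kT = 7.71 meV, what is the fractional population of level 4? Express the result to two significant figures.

Eᵢ/kT = 0.2711, 1.036, 1.608, 2.646, 4.877.
Z = Σ gᵢe^(−Eᵢ/kT) = 4·e^(−0.2711) + 2·e^(−1.036) + 6·e^(−1.608) + 3·e^(−2.646) + 5·e^(−4.877) = 3.050 + 0.7097 + 1.202 + 0.2128 + 0.03810 = 5.213.
P₄ = g₄ e^(−E₄/kT) / Z = 0.03810/5.213 = 0.0073.

0.0073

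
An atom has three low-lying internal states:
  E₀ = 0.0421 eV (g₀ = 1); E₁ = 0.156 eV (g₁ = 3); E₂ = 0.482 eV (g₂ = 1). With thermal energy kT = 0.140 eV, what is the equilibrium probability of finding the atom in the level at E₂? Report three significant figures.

Eᵢ/kT = 0.30071, 1.1143, 3.4429.
Z = Σ gᵢe^(−Eᵢ/kT) = 1·e^(−0.30071) + 3·e^(−1.1143) + 1·e^(−3.4429) = 0.74029 + 0.98443 + 0.031972 = 1.7567.
P₂ = g₂ e^(−E₂/kT) / Z = 0.031972/1.7567 = 0.0182.

0.0182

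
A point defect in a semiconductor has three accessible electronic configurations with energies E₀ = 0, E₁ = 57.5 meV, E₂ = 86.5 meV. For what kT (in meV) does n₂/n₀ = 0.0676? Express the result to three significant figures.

32.1 meV

n₂/n₀ = exp[−(E₂−E₀)/kT] = 0.0676.
⇒ (E₂−E₀)/kT = ln(1/0.0676) = ln(14.793) = 2.6942.
kT = 86.5 meV / 2.6942 = 32.1 meV.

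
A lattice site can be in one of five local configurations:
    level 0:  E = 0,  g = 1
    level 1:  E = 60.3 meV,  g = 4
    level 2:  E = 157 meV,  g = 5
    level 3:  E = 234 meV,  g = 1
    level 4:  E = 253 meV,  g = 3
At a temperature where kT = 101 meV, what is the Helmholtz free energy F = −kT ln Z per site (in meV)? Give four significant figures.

-154.2 meV

Eᵢ/kT = 0, 0.597030, 1.55446, 2.31683, 2.50495.
Z = Σ gᵢe^(−Eᵢ/kT) = 1·e^(−0) + 4·e^(−0.597030) + 5·e^(−1.55446) + 1·e^(−2.31683) + 3·e^(−2.50495) = 1.00000 + 2.20178 + 1.05652 + 0.0985856 + 0.245039 = 4.60192.
F = −kT ln Z = −101 × ln(4.60192) = −101 × 1.52647 = -154.2 meV.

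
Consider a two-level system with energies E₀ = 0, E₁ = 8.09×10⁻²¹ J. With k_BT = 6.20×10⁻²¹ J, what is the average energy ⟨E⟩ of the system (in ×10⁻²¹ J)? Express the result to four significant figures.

1.726 ×10⁻²¹ J

Eᵢ/kT = 0, 1.30484.
Z = Σ e^(−Eᵢ/kT) = e^(−0) + e^(−1.30484) = 1.00000 + 0.271216 = 1.27122.
⟨E⟩ = Σ Eᵢ e^(−Eᵢ/kT) / Z = (0·1.00000 + 8.09·0.271216) / 1.27122 = 1.726 ×10⁻²¹ J.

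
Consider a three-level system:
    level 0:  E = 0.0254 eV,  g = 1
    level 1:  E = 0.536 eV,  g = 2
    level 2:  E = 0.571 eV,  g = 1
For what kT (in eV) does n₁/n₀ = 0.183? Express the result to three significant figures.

0.214 eV

n₁/n₀ = (g₁/g₀) exp[−(E₁−E₀)/kT] = 0.183.
⇒ (E₁−E₀)/kT = ln((2/1)/0.183) = ln(10.929) = 2.3914.
kT = 0.5106 eV / 2.3914 = 0.214 eV.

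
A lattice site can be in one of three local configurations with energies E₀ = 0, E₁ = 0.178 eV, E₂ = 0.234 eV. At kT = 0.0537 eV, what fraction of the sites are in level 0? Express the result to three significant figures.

0.953

Eᵢ/kT = 0, 3.3147, 4.3575.
Z = Σ e^(−Eᵢ/kT) = e^(−0) + e^(−3.3147) + e^(−4.3575) = 1.0000 + 0.036345 + 0.012810 = 1.0492.
P₀ = e^(−E₀/kT) / Z = 1.0000/1.0492 = 0.953.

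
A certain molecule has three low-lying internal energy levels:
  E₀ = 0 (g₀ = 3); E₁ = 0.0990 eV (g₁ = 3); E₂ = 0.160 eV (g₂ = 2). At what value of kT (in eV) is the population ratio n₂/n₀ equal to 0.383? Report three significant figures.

n₂/n₀ = (g₂/g₀) exp[−(E₂−E₀)/kT] = 0.383.
⇒ (E₂−E₀)/kT = ln((2/3)/0.383) = ln(1.7406) = 0.55423.
kT = 0.160 eV / 0.55423 = 0.289 eV.

0.289 eV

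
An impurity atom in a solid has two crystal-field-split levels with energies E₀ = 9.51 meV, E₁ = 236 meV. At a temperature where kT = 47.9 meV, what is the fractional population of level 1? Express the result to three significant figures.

0.00876

Eᵢ/kT = 0.19854, 4.9269.
Z = Σ e^(−Eᵢ/kT) = e^(−0.19854) + e^(−4.9269) = 0.81993 + 0.0072489 = 0.82718.
P₁ = e^(−E₁/kT) / Z = 0.0072489/0.82718 = 0.00876.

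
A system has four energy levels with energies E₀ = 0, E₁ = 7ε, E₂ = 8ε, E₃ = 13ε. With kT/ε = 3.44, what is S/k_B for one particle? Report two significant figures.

Eᵢ/kT = 0, 2.035, 2.326, 3.779.
Z = Σ e^(−Eᵢ/kT) = e^(−0) + e^(−2.035) + e^(−2.326) + e^(−3.779) = 1.000 + 0.1307 + 0.09769 + 0.02285 = 1.251.
⟨E⟩ = Σ EᵢPᵢ = 1.594 ε.
S/k_B = ln Z + ⟨E⟩/kT = ln(1.251) + 1.594/3.44 = 0.2239 + 0.4634 = 0.69.

0.69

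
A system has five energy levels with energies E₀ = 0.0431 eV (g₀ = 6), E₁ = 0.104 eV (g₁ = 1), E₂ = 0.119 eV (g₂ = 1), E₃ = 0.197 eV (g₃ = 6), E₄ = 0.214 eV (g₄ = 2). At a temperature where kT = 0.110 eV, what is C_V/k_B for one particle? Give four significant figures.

Eᵢ/kT = 0.391818, 0.945455, 1.08182, 1.79091, 1.94545.
Z = Σ gᵢe^(−Eᵢ/kT) = 6·e^(−0.391818) + 1·e^(−0.945455) + 1·e^(−1.08182) + 6·e^(−1.79091) + 2·e^(−1.94545) = 4.05496 + 0.388503 + 0.338978 + 1.00085 + 0.285846 = 6.06914.
⟨E⟩ = 0.0846660 eV, ⟨E²⟩ = 0.0112812 eV².
C_V/k_B = (⟨E²⟩ − ⟨E⟩²)/(kT)² = (0.0112812 − 0.00716833)/0.0121000 = 0.3399.

0.3399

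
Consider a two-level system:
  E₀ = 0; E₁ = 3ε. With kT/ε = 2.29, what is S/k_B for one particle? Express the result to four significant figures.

Eᵢ/kT = 0, 1.31004.
Z = Σ e^(−Eᵢ/kT) = e^(−0) + e^(−1.31004) = 1.00000 + 0.269809 = 1.26981.
⟨E⟩ = Σ EᵢPᵢ = 0.637439 ε.
S/k_B = ln Z + ⟨E⟩/kT = ln(1.26981) + 0.637439/2.29 = 0.238867 + 0.278358 = 0.5172.

0.5172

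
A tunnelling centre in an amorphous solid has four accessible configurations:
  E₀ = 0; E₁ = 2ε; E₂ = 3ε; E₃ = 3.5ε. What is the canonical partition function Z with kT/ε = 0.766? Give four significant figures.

Z = 1.104

Eᵢ/kT = 0, 2.61097, 3.91645, 4.56919.
Z = Σ e^(−Eᵢ/kT) = e^(−0) + e^(−2.61097) + e^(−3.91645) + e^(−4.56919) = 1.00000 + 0.0734632 + 0.0199117 + 0.0103664 = 1.10374.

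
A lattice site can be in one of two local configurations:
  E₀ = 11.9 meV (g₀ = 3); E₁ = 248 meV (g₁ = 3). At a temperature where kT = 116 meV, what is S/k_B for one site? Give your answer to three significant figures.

Eᵢ/kT = 0.10259, 2.1379.
Z = Σ gᵢe^(−Eᵢ/kT) = 3·e^(−0.10259) + 3·e^(−2.1379) = 2.7075 + 0.35371 = 3.0612.
⟨E⟩ = Σ EᵢPᵢ = 39.180 meV.
S/k_B = ln Z + ⟨E⟩/kT = ln(3.0612) + 39.180/116 = 1.1188 + 0.33776 = 1.46.

1.46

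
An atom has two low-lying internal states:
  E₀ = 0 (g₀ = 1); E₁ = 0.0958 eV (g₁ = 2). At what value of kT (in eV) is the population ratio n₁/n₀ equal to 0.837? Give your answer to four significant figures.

0.1100 eV

n₁/n₀ = (g₁/g₀) exp[−(E₁−E₀)/kT] = 0.837.
⇒ (E₁−E₀)/kT = ln((2/1)/0.837) = ln(2.38949) = 0.871080.
kT = 0.0958 eV / 0.871080 = 0.1100 eV.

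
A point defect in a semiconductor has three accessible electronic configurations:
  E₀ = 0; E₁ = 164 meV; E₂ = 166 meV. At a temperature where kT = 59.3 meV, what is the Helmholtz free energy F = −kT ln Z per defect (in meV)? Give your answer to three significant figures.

-6.92 meV

Eᵢ/kT = 0, 2.7656, 2.7993.
Z = Σ e^(−Eᵢ/kT) = e^(−0) + e^(−2.7656) + e^(−2.7993) = 1.0000 + 0.062938 + 0.060853 = 1.1238.
F = −kT ln Z = −59.3 × ln(1.1238) = −59.3 × 0.11672 = -6.92 meV.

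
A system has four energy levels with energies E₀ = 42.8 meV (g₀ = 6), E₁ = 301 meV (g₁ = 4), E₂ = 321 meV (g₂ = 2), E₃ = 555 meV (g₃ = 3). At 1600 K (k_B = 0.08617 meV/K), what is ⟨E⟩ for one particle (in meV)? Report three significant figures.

81.6 meV

k_BT = 0.08617 × 1600 K = 137.87 meV.
Eᵢ/kT = 0.31044, 2.1832, 2.3283, 4.0255.
Z = Σ gᵢe^(−Eᵢ/kT) = 6·e^(−0.31044) + 4·e^(−2.1832) + 2·e^(−2.3283) + 3·e^(−4.0255) = 4.3987 + 0.45072 + 0.19492 + 0.053563 = 5.0979.
⟨E⟩ = Σ Eᵢ gᵢe^(−Eᵢ/kT) / Z = (42.8·4.3987 + 301·0.45072 + 321·0.19492 + 555·0.053563) / 5.0979 = 81.6 meV.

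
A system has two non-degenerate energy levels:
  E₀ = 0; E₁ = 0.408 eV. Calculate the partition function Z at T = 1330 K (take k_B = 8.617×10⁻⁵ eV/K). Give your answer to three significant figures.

Z = 1.03

k_BT = 8.617×10⁻⁵ × 1330 K = 0.11461 eV.
Eᵢ/kT = 0, 3.5599.
Z = Σ e^(−Eᵢ/kT) = e^(−0) + e^(−3.5599) = 1.0000 + 0.028442 = 1.0284.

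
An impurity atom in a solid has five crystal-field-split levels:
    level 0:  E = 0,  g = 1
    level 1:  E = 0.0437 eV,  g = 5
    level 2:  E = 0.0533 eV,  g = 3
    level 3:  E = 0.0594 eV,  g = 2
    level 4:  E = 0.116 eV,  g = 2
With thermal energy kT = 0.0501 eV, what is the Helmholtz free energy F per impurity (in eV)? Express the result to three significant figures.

Eᵢ/kT = 0, 0.87226, 1.0639, 1.1856, 2.3154.
Z = Σ gᵢe^(−Eᵢ/kT) = 1·e^(−0) + 5·e^(−0.87226) + 3·e^(−1.0639) + 2·e^(−1.1856) + 2·e^(−2.3154) = 1.0000 + 2.0900 + 1.0353 + 0.61113 + 0.19745 = 4.9339.
F = −kT ln Z = −0.0501 × ln(4.9339) = −0.0501 × 1.5961 = -0.0800 eV.

-0.0800 eV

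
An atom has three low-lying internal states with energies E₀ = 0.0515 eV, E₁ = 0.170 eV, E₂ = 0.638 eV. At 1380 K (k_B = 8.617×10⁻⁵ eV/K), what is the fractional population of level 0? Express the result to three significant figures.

0.727

k_BT = 8.617×10⁻⁵ × 1380 K = 0.11891 eV.
Eᵢ/kT = 0.43310, 1.4297, 5.3654.
Z = Σ e^(−Eᵢ/kT) = e^(−0.43310) + e^(−1.4297) + e^(−5.3654) = 0.64850 + 0.23938 + 0.0046756 = 0.89256.
P₀ = e^(−E₀/kT) / Z = 0.64850/0.89256 = 0.727.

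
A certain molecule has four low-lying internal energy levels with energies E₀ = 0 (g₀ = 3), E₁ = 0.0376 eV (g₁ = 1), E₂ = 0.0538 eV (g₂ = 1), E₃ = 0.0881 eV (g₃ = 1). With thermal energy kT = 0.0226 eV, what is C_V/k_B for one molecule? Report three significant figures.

Eᵢ/kT = 0, 1.6637, 2.3805, 3.8982.
Z = Σ gᵢe^(−Eᵢ/kT) = 3·e^(−0) + 1·e^(−1.6637) + 1·e^(−2.3805) + 1·e^(−3.8982) = 3.0000 + 0.18944 + 0.092504 + 0.020278 = 3.3022.
⟨E⟩ = 0.0042051 eV, ⟨E²⟩ = 0.00020985 eV².
C_V/k_B = (⟨E²⟩ − ⟨E⟩²)/(kT)² = (0.00020985 − 0.000017683)/0.00051076 = 0.376.

0.376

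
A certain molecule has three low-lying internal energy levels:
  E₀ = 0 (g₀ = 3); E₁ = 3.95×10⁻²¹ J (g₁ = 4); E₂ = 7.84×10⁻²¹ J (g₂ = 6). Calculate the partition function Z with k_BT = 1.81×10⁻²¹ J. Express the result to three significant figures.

Z = 3.53

Eᵢ/kT = 0, 2.1823, 4.3315.
Z = Σ gᵢe^(−Eᵢ/kT) = 3·e^(−0) + 4·e^(−2.1823) + 6·e^(−4.3315) = 3.0000 + 0.45113 + 0.078887 = 3.5300.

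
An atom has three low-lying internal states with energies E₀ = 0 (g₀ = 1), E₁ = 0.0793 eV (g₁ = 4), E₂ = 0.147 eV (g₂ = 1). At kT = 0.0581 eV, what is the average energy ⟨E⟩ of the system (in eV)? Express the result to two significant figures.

0.044 eV

Eᵢ/kT = 0, 1.365, 2.530.
Z = Σ gᵢe^(−Eᵢ/kT) = 1·e^(−0) + 4·e^(−1.365) + 1·e^(−2.530) = 1.000 + 1.022 + 0.07966 = 2.102.
⟨E⟩ = Σ Eᵢ gᵢe^(−Eᵢ/kT) / Z = (0·1.000 + 0.0793·1.022 + 0.147·0.07966) / 2.102 = 0.044 eV.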